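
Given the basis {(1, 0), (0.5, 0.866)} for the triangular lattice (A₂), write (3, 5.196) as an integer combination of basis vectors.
6b₂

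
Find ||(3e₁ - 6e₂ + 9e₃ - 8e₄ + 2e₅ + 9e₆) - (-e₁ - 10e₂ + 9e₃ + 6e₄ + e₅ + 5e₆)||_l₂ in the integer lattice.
15.6525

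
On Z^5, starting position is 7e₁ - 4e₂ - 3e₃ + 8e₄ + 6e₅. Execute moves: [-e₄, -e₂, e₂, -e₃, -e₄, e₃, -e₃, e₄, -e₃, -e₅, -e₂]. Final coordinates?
(7, -5, -5, 7, 5)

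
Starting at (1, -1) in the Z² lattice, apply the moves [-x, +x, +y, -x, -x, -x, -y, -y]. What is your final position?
(-2, -2)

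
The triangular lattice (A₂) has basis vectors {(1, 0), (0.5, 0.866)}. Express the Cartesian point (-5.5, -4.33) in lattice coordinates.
-3b₁ - 5b₂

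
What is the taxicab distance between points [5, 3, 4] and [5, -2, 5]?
6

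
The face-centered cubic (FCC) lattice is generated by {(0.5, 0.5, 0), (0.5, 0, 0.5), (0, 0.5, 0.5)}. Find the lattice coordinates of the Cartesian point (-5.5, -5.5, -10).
-b₁ - 10b₂ - 10b₃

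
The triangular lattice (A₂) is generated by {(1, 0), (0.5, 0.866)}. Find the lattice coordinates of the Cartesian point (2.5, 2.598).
b₁ + 3b₂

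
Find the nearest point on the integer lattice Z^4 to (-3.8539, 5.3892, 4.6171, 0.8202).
(-4, 5, 5, 1)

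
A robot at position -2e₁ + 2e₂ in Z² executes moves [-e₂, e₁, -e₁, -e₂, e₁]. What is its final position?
(-1, 0)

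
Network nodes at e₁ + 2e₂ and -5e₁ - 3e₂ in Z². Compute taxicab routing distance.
11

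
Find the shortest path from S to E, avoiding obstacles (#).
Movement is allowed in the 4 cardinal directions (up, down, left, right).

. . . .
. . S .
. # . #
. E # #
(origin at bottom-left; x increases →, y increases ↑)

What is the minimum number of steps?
5
(one shortest path: (2, 2) → (1, 2) → (0, 2) → (0, 1) → (0, 0) → (1, 0))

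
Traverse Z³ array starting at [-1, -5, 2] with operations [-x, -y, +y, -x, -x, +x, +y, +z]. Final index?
(-3, -4, 3)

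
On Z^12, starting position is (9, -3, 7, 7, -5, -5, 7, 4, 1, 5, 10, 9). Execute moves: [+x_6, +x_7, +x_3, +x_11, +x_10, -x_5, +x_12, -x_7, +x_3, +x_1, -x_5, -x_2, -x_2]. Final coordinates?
(10, -5, 9, 7, -7, -4, 7, 4, 1, 6, 11, 10)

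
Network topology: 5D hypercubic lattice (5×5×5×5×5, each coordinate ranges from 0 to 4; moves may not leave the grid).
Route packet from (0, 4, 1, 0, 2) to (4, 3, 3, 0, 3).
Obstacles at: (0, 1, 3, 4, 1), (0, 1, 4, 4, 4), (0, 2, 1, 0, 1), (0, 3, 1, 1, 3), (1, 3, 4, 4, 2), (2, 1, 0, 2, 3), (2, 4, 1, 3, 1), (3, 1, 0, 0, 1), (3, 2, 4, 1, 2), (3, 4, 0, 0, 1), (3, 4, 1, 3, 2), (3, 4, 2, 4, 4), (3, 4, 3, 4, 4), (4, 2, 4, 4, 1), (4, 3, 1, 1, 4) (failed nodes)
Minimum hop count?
8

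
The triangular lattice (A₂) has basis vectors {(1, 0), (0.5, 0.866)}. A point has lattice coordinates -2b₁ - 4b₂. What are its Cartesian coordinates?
(-4, -3.464)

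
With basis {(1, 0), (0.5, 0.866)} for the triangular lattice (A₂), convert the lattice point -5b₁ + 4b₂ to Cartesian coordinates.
(-3, 3.464)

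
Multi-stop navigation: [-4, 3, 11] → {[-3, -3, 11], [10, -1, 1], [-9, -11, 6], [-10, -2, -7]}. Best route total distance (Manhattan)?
78
(one optimal route: (-4, 3, 11) → (-3, -3, 11) → (-9, -11, 6) → (-10, -2, -7) → (10, -1, 1))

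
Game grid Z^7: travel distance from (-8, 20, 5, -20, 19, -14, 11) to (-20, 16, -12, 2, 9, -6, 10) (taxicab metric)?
74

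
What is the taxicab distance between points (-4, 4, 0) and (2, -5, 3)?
18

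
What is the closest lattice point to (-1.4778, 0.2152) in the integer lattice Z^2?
(-1, 0)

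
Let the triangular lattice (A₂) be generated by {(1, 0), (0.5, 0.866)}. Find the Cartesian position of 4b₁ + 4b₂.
(6, 3.464)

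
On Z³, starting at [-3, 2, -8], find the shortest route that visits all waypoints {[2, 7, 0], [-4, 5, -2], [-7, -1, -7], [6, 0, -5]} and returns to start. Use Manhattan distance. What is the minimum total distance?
60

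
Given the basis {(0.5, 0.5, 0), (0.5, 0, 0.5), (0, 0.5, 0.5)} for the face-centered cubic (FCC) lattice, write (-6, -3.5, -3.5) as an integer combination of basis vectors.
-6b₁ - 6b₂ - b₃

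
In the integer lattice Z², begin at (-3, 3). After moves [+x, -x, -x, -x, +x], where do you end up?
(-4, 3)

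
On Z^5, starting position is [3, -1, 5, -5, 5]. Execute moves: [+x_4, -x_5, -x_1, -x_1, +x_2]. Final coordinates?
(1, 0, 5, -4, 4)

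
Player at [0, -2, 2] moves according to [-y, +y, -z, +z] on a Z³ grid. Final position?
(0, -2, 2)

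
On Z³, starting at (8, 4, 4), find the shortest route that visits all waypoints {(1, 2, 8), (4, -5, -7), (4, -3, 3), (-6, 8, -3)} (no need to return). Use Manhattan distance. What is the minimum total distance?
65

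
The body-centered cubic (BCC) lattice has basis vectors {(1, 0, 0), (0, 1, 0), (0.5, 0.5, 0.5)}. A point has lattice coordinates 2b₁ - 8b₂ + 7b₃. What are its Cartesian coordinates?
(5.5, -4.5, 3.5)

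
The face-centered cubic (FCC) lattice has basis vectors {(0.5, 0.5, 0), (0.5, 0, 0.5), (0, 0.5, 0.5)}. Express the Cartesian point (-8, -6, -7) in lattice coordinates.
-7b₁ - 9b₂ - 5b₃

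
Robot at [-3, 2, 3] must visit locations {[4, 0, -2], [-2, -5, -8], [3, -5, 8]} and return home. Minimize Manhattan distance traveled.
70
(one optimal route: (-3, 2, 3) → (4, 0, -2) → (-2, -5, -8) → (3, -5, 8) → (-3, 2, 3))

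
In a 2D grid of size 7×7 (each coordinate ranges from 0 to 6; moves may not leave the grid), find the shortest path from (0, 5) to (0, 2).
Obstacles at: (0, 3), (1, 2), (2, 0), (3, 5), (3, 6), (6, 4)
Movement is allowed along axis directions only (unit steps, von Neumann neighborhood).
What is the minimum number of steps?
9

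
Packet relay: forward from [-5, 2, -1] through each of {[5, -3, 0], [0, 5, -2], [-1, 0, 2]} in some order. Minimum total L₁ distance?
30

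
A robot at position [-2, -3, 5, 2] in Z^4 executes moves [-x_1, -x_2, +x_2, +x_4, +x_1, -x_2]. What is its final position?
(-2, -4, 5, 3)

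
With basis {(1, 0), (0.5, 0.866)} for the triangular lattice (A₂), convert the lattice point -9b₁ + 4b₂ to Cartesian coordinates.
(-7, 3.464)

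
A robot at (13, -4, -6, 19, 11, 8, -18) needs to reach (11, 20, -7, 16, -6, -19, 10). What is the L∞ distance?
28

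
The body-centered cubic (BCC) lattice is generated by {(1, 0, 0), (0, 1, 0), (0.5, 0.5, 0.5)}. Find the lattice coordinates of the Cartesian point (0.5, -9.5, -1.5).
2b₁ - 8b₂ - 3b₃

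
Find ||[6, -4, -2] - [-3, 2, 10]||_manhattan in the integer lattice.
27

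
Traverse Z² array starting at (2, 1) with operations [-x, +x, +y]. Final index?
(2, 2)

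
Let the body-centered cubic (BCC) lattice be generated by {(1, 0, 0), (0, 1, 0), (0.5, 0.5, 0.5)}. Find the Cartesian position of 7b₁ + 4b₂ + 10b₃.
(12, 9, 5)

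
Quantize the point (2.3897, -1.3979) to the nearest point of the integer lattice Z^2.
(2, -1)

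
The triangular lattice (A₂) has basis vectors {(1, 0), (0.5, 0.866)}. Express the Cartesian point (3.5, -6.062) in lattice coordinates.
7b₁ - 7b₂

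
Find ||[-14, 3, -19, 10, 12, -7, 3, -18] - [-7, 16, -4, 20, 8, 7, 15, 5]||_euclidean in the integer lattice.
37.7889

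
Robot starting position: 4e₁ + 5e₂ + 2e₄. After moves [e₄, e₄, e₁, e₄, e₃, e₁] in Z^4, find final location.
(6, 5, 1, 5)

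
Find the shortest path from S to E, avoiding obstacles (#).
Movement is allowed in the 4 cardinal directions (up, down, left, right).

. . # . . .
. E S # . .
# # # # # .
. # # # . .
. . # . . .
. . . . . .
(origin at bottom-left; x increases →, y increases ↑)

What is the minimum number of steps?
1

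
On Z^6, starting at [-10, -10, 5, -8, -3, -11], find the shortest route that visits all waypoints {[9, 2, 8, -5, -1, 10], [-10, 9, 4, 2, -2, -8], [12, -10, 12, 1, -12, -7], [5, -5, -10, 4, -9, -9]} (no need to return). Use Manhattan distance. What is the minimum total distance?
182
(one optimal route: (-10, -10, 5, -8, -3, -11) → (-10, 9, 4, 2, -2, -8) → (5, -5, -10, 4, -9, -9) → (12, -10, 12, 1, -12, -7) → (9, 2, 8, -5, -1, 10))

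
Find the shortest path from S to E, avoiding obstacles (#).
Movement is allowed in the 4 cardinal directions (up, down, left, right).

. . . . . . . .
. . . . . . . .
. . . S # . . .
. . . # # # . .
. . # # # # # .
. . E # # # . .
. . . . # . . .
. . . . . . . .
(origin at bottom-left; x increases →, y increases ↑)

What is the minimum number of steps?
6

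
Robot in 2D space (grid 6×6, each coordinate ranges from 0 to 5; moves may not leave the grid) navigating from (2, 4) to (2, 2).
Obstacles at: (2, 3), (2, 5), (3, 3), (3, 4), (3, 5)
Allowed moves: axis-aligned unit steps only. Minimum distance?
4
(one shortest path: (2, 4) → (1, 4) → (1, 3) → (1, 2) → (2, 2))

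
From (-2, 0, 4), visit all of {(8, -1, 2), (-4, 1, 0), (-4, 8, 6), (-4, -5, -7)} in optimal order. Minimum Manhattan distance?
63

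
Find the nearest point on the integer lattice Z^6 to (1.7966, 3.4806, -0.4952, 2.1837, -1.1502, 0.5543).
(2, 3, 0, 2, -1, 1)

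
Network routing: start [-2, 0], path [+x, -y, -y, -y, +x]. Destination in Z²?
(0, -3)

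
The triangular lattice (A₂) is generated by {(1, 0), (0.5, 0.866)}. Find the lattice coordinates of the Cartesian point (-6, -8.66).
-b₁ - 10b₂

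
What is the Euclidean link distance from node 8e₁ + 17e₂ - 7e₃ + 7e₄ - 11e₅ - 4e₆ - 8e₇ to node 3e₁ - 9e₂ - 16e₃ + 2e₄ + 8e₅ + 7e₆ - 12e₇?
36.1248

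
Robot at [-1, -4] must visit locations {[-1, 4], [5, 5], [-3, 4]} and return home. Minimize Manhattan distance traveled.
34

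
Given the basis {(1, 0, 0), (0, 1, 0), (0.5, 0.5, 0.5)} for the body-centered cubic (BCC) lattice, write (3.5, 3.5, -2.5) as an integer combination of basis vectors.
6b₁ + 6b₂ - 5b₃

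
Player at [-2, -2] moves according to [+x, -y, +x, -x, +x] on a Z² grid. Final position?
(0, -3)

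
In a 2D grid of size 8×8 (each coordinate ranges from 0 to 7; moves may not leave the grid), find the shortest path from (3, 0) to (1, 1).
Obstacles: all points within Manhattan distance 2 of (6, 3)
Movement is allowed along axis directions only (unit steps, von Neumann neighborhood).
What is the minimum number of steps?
3
(one shortest path: (3, 0) → (2, 0) → (1, 0) → (1, 1))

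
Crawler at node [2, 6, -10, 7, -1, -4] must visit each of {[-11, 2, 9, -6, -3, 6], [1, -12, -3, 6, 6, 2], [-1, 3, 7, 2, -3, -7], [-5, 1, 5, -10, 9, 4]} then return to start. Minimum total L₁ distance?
184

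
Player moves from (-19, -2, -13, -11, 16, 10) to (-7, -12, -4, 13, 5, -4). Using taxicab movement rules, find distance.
80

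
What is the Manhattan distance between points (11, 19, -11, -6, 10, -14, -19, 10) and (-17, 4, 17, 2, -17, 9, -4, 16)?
150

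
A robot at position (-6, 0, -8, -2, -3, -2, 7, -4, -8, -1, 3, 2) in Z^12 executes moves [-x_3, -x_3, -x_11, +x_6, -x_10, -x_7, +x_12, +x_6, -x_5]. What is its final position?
(-6, 0, -10, -2, -4, 0, 6, -4, -8, -2, 2, 3)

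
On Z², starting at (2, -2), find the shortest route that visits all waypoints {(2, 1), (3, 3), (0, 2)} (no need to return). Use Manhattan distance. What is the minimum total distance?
10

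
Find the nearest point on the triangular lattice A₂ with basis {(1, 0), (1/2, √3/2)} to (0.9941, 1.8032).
(1, 1.732)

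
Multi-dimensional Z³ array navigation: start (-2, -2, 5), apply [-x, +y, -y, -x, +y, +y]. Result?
(-4, 0, 5)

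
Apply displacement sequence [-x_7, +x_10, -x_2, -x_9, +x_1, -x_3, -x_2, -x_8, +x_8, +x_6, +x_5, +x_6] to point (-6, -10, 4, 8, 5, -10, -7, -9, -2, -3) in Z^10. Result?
(-5, -12, 3, 8, 6, -8, -8, -9, -3, -2)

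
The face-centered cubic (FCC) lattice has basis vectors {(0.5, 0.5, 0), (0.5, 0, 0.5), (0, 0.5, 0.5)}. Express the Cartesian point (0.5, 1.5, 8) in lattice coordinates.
-6b₁ + 7b₂ + 9b₃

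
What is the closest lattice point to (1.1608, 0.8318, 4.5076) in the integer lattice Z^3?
(1, 1, 5)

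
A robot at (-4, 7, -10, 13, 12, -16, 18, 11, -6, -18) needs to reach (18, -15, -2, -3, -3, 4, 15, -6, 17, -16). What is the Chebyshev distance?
23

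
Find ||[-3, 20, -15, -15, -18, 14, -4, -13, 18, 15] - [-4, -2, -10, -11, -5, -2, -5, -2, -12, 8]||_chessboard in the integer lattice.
30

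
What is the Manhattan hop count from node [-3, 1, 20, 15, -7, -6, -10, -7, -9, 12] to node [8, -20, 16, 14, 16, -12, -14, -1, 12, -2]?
111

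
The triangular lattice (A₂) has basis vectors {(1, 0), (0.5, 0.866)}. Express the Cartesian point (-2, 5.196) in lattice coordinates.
-5b₁ + 6b₂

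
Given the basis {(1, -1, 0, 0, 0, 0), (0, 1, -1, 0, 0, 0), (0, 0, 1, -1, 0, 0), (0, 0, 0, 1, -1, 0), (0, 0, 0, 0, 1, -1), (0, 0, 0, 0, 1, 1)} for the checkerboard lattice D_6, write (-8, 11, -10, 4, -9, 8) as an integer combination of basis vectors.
-8b₁ + 3b₂ - 7b₃ - 3b₄ - 10b₅ - 2b₆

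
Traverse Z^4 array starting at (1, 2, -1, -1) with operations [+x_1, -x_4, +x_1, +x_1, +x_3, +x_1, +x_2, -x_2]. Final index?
(5, 2, 0, -2)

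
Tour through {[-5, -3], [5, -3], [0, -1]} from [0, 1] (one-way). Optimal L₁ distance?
19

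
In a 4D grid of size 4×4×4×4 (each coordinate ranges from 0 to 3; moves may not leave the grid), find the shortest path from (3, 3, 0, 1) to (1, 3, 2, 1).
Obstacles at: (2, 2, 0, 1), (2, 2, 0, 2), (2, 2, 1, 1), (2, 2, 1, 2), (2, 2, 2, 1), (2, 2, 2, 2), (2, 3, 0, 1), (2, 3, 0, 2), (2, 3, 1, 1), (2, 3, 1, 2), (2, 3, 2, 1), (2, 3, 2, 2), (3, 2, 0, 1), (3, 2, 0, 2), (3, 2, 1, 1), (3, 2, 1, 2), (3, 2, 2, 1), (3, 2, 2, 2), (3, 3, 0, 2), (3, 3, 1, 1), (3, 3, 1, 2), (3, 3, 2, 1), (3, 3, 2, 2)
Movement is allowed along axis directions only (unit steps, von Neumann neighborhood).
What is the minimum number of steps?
6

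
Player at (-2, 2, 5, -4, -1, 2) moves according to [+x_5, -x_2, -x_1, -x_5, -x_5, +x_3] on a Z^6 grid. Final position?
(-3, 1, 6, -4, -2, 2)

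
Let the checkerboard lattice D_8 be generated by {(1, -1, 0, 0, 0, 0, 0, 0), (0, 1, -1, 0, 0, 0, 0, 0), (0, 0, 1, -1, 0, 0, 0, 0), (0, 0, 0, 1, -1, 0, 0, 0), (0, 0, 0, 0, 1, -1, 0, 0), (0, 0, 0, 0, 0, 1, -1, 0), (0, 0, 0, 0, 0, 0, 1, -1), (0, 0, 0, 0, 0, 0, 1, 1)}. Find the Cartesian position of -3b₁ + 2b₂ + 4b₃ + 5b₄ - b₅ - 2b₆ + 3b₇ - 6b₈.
(-3, 5, 2, 1, -6, -1, -1, -9)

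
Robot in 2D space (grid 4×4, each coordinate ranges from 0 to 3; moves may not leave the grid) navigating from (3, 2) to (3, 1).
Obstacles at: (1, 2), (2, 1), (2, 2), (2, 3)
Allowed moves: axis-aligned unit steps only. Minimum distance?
1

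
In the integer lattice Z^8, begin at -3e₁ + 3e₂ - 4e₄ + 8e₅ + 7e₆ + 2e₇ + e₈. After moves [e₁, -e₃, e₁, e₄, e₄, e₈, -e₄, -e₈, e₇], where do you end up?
(-1, 3, -1, -3, 8, 7, 3, 1)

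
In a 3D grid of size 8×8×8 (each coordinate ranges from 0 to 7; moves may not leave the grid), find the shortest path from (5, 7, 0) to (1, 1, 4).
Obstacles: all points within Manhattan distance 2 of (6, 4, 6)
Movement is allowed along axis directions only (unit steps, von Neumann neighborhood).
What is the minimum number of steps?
14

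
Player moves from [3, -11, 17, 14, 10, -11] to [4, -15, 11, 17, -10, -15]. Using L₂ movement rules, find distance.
21.8632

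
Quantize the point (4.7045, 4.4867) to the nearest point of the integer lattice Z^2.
(5, 4)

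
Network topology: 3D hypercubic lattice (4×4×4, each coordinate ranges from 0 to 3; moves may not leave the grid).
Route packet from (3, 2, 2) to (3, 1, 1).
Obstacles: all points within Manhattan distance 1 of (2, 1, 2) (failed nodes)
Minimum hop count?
2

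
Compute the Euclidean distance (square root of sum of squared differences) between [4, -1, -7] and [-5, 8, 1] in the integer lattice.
15.0333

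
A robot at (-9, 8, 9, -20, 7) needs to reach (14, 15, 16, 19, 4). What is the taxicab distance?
79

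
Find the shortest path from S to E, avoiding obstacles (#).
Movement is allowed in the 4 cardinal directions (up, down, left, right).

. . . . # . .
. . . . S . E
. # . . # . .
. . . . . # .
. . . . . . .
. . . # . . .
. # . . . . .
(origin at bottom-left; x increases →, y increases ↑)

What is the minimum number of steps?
2
(one shortest path: (4, 5) → (5, 5) → (6, 5))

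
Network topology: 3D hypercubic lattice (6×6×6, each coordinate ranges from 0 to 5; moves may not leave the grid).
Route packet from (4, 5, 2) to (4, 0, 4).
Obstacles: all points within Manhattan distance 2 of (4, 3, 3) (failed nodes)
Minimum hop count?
11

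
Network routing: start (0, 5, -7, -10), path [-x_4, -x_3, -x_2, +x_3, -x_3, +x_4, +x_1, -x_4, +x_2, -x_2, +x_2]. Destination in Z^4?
(1, 5, -8, -11)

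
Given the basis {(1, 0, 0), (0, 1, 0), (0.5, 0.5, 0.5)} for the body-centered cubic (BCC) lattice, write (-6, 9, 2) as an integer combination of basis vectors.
-8b₁ + 7b₂ + 4b₃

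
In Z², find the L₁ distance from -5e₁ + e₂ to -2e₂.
8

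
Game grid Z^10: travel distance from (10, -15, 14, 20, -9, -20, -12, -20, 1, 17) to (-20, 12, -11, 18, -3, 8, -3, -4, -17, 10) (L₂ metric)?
61.5467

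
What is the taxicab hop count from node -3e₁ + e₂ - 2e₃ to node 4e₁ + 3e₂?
11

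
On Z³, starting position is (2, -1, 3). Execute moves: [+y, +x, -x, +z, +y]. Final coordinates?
(2, 1, 4)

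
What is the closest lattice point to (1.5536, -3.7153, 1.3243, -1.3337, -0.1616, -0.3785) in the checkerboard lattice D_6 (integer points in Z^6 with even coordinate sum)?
(2, -4, 1, -1, 0, 0)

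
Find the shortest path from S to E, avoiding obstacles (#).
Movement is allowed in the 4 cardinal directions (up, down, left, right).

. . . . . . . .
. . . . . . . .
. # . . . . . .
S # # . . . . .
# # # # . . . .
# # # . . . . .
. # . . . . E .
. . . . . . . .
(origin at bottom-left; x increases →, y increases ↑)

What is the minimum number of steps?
13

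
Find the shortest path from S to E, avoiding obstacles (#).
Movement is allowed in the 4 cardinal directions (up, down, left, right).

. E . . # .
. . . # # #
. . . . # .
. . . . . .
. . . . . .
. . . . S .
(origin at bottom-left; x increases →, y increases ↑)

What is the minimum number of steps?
8
(one shortest path: (4, 0) → (3, 0) → (2, 0) → (1, 0) → (1, 1) → (1, 2) → (1, 3) → (1, 4) → (1, 5))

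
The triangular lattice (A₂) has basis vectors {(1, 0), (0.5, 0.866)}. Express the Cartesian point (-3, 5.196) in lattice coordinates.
-6b₁ + 6b₂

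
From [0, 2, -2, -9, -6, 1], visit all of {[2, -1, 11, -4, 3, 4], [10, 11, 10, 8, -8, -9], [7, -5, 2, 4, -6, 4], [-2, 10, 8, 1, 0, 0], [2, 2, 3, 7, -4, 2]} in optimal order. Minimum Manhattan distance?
150
(one optimal route: (0, 2, -2, -9, -6, 1) → (2, 2, 3, 7, -4, 2) → (7, -5, 2, 4, -6, 4) → (2, -1, 11, -4, 3, 4) → (-2, 10, 8, 1, 0, 0) → (10, 11, 10, 8, -8, -9))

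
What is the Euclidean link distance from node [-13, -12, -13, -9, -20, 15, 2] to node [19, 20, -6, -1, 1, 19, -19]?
55.3082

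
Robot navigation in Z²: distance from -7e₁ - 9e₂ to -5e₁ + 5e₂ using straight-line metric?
14.1421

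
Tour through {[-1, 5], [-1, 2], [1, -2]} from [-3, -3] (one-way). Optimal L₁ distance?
14
(one optimal route: (-3, -3) → (1, -2) → (-1, 2) → (-1, 5))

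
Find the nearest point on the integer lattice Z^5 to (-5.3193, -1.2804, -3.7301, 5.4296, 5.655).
(-5, -1, -4, 5, 6)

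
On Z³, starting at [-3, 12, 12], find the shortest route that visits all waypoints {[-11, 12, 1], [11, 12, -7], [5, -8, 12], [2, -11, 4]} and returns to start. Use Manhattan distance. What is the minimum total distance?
134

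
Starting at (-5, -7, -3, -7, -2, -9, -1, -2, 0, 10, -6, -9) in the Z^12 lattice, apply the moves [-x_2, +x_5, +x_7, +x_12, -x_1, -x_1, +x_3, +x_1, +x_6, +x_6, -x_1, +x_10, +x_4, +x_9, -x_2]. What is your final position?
(-7, -9, -2, -6, -1, -7, 0, -2, 1, 11, -6, -8)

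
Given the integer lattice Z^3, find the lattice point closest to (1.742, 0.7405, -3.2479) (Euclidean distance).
(2, 1, -3)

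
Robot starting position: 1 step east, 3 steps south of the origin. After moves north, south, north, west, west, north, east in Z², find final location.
(0, -1)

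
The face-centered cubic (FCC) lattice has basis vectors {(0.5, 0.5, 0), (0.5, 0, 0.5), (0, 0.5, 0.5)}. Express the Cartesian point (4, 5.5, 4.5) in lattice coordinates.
5b₁ + 3b₂ + 6b₃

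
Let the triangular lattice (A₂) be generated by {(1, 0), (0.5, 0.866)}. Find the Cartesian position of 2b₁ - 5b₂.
(-0.5, -4.33)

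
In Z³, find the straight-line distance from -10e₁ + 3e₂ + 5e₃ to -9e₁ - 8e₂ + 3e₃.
11.225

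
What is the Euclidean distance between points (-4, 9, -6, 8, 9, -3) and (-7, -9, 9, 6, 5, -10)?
25.04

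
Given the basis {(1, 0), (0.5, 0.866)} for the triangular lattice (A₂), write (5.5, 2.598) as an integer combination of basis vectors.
4b₁ + 3b₂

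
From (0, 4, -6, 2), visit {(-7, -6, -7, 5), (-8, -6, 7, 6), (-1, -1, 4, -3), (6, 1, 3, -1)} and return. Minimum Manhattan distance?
94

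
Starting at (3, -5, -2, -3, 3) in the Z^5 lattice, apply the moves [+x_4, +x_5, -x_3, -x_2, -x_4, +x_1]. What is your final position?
(4, -6, -3, -3, 4)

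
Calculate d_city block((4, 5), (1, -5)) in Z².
13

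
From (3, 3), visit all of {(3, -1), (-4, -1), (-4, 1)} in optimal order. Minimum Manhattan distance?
13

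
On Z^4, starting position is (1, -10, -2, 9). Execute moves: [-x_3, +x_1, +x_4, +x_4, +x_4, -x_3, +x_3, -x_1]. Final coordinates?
(1, -10, -3, 12)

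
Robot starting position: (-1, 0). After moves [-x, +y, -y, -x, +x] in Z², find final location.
(-2, 0)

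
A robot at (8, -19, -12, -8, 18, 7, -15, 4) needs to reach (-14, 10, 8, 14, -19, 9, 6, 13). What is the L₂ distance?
64.0625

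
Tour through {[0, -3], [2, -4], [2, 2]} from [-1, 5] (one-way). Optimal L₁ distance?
15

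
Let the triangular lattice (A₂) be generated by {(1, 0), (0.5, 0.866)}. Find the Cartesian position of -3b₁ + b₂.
(-2.5, 0.866)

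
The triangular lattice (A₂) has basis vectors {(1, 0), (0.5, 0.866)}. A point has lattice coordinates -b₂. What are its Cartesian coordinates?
(-0.5, -0.866)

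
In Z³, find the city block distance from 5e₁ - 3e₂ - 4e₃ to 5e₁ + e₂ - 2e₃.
6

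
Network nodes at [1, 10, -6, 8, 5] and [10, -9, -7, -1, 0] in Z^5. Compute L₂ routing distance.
23.4307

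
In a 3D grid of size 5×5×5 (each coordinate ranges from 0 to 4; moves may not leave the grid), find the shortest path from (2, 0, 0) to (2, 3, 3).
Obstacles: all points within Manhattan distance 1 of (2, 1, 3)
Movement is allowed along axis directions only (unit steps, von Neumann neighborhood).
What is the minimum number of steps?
6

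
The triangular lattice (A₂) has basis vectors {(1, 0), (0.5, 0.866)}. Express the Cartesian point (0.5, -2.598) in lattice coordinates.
2b₁ - 3b₂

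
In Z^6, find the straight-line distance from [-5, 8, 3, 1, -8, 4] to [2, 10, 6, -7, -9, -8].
16.4621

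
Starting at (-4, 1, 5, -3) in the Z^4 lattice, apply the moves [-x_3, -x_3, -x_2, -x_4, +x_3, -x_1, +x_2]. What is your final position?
(-5, 1, 4, -4)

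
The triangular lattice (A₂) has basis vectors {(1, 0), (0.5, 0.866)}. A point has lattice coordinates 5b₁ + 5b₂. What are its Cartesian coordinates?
(7.5, 4.33)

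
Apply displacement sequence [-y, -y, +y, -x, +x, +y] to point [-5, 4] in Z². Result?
(-5, 4)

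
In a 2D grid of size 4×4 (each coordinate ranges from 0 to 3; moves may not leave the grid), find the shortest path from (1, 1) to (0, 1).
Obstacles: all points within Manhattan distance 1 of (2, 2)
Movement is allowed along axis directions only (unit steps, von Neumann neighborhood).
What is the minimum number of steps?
1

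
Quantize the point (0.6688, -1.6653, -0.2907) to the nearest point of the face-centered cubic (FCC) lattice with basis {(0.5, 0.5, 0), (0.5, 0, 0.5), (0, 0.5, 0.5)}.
(0.5, -1.5, 0)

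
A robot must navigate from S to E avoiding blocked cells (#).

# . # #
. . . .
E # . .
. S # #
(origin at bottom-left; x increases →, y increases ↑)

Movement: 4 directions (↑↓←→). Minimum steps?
2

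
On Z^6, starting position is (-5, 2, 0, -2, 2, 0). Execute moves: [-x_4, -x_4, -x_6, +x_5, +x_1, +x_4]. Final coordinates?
(-4, 2, 0, -3, 3, -1)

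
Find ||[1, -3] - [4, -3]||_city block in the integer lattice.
3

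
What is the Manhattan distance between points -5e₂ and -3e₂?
2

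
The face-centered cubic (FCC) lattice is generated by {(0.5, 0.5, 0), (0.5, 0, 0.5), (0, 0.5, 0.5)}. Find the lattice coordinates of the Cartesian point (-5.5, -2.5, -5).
-3b₁ - 8b₂ - 2b₃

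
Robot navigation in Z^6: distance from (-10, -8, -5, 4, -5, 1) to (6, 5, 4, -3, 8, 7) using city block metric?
64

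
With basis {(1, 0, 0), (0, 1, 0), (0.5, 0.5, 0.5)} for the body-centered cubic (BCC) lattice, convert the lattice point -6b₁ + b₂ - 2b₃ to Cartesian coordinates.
(-7, 0, -1)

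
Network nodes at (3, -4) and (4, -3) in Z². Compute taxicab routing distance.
2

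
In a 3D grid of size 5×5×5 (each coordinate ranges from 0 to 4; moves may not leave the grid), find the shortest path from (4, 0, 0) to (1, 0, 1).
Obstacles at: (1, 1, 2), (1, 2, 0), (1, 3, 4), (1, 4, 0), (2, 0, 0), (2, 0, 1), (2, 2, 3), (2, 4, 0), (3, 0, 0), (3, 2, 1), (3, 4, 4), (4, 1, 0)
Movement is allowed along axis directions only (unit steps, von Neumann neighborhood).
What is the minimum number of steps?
6
(one shortest path: (4, 0, 0) → (4, 0, 1) → (3, 0, 1) → (3, 1, 1) → (2, 1, 1) → (1, 1, 1) → (1, 0, 1))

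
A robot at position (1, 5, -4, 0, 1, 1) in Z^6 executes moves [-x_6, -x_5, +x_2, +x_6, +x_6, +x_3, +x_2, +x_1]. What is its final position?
(2, 7, -3, 0, 0, 2)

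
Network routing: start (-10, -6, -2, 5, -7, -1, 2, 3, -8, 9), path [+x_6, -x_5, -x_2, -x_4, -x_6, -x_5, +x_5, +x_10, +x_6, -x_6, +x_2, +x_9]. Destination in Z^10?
(-10, -6, -2, 4, -8, -1, 2, 3, -7, 10)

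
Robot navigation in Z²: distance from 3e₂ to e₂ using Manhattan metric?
2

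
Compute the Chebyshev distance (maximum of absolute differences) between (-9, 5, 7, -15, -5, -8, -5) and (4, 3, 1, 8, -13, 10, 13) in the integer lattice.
23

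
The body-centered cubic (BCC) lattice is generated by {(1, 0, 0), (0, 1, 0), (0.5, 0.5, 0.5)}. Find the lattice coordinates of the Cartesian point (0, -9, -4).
4b₁ - 5b₂ - 8b₃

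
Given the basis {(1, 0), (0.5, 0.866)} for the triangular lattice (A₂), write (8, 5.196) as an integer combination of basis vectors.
5b₁ + 6b₂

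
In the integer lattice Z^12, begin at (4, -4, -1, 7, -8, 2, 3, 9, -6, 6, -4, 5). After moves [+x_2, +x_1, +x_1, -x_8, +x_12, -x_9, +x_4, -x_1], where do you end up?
(5, -3, -1, 8, -8, 2, 3, 8, -7, 6, -4, 6)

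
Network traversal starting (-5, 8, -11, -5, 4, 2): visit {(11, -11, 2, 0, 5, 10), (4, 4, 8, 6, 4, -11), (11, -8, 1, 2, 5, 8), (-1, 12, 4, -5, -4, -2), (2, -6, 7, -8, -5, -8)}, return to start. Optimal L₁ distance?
228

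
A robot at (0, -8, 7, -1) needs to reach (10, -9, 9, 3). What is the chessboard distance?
10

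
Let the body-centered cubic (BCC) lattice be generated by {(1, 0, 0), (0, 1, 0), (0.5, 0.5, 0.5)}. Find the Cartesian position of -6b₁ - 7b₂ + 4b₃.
(-4, -5, 2)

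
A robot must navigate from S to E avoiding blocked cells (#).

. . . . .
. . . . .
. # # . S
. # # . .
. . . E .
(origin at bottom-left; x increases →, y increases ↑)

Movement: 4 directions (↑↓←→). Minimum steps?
3
(one shortest path: (4, 2) → (3, 2) → (3, 1) → (3, 0))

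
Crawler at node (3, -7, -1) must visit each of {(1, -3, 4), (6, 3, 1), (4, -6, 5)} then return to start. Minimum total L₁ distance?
44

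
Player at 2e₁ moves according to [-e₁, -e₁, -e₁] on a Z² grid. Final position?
(-1, 0)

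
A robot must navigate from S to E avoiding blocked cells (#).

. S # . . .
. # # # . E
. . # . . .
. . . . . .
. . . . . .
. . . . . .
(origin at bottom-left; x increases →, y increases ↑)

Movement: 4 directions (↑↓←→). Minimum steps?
11
(one shortest path: (1, 5) → (0, 5) → (0, 4) → (0, 3) → (1, 3) → (1, 2) → (2, 2) → (3, 2) → (4, 2) → (5, 2) → (5, 3) → (5, 4))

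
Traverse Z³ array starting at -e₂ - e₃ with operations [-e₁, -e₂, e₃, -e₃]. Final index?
(-1, -2, -1)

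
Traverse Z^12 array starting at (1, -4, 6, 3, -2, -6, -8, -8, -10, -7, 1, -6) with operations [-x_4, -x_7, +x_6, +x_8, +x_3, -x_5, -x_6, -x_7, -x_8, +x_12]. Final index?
(1, -4, 7, 2, -3, -6, -10, -8, -10, -7, 1, -5)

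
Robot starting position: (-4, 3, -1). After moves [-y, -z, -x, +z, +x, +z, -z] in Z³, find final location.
(-4, 2, -1)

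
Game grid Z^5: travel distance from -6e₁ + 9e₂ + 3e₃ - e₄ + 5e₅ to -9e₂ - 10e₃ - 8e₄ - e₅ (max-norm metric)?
18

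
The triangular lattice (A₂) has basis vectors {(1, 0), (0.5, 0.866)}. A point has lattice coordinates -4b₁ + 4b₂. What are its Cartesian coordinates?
(-2, 3.464)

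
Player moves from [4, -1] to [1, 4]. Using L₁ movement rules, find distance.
8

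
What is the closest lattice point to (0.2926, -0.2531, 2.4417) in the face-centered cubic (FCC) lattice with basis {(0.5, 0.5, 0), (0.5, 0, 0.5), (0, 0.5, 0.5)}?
(0.5, 0, 2.5)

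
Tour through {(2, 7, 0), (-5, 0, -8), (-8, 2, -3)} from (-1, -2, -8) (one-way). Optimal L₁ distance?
34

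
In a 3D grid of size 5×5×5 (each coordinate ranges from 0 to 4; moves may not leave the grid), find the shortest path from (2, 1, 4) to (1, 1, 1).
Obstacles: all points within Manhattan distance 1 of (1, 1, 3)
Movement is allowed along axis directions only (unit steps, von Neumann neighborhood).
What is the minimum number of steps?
6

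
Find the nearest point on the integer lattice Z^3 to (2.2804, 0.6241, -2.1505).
(2, 1, -2)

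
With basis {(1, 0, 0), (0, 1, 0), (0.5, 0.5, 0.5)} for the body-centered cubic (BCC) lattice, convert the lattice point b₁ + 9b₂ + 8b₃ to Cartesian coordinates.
(5, 13, 4)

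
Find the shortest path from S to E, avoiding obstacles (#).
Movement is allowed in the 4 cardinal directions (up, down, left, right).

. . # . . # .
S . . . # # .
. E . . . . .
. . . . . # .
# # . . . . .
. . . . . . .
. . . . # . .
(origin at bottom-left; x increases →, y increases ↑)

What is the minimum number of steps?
2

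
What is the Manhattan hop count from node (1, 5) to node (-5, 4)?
7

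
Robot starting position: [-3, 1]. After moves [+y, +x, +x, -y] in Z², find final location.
(-1, 1)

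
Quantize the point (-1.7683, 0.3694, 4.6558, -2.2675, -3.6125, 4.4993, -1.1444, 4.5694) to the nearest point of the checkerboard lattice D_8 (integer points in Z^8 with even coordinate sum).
(-2, 0, 5, -2, -4, 5, -1, 5)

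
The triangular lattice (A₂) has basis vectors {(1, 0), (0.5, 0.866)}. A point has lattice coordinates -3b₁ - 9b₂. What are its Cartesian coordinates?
(-7.5, -7.794)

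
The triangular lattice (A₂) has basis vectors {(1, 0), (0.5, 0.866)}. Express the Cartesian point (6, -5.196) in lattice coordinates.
9b₁ - 6b₂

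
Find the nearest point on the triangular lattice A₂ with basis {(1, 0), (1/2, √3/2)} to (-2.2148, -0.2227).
(-2, 0)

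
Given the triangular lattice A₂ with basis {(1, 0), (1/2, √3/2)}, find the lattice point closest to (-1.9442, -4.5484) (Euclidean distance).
(-1.5, -4.33)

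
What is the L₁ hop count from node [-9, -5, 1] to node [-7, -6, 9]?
11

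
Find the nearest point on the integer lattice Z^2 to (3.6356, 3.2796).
(4, 3)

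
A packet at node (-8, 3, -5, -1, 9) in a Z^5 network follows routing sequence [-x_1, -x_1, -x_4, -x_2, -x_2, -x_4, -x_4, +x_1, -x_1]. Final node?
(-10, 1, -5, -4, 9)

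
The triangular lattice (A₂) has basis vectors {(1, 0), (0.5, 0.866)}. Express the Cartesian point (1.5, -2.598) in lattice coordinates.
3b₁ - 3b₂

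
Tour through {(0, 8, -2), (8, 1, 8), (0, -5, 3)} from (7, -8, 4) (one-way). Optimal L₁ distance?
51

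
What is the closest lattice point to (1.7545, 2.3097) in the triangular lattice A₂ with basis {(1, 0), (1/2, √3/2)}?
(1.5, 2.598)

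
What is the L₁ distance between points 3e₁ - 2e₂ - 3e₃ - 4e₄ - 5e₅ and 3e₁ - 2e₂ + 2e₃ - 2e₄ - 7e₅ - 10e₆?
19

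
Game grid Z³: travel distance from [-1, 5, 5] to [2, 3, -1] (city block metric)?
11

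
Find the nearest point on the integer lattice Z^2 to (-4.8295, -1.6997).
(-5, -2)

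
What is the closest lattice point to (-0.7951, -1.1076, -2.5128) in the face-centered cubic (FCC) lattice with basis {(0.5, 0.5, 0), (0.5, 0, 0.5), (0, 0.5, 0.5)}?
(-0.5, -1, -2.5)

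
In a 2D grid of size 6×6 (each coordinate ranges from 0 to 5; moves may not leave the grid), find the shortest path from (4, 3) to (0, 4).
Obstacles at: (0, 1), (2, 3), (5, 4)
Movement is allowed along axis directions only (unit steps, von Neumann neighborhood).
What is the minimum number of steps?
5
(one shortest path: (4, 3) → (3, 3) → (3, 4) → (2, 4) → (1, 4) → (0, 4))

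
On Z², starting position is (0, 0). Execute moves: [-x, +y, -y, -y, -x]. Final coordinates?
(-2, -1)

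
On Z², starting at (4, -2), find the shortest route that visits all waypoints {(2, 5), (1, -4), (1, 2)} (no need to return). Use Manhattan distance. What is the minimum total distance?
15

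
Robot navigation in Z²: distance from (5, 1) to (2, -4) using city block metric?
8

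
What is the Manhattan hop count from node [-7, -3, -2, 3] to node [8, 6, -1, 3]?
25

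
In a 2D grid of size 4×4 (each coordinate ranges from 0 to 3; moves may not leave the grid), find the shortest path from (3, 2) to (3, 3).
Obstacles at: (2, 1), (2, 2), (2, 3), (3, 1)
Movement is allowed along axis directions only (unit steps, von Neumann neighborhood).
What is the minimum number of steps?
1
(one shortest path: (3, 2) → (3, 3))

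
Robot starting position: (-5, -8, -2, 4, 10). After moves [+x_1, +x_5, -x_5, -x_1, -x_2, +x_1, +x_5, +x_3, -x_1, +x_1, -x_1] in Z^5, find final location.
(-5, -9, -1, 4, 11)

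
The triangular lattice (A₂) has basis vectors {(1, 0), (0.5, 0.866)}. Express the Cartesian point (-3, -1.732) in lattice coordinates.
-2b₁ - 2b₂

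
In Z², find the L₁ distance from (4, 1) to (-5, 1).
9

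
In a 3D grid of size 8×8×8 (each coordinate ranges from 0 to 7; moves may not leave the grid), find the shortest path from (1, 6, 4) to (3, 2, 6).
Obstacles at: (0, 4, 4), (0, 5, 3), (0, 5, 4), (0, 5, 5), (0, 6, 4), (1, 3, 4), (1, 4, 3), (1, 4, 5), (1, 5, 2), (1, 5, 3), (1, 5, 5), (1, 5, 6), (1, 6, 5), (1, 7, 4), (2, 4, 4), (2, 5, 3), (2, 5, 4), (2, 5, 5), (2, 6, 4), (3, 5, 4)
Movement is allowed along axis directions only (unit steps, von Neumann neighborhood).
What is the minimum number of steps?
10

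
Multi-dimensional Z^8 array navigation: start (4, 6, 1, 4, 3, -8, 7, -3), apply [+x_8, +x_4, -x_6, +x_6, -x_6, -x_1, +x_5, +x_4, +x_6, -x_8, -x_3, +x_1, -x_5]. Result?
(4, 6, 0, 6, 3, -8, 7, -3)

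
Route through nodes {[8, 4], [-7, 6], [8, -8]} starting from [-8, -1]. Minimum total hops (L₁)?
37
(one optimal route: (-8, -1) → (-7, 6) → (8, 4) → (8, -8))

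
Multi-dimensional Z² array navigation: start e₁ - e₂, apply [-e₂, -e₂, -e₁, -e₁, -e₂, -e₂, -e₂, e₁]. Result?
(0, -6)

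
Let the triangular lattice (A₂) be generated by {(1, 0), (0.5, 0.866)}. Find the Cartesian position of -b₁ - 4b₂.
(-3, -3.464)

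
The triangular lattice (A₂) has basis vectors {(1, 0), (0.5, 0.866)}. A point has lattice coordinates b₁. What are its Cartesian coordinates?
(1, 0)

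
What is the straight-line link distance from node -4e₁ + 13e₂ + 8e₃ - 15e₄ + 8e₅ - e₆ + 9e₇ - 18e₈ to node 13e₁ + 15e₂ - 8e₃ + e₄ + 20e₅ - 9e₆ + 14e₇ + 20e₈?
49.8197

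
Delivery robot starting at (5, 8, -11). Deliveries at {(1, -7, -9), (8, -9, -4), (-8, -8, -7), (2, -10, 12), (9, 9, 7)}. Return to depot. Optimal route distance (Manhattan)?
130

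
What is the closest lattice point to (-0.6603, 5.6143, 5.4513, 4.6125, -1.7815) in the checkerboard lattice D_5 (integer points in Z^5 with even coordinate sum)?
(-1, 6, 6, 5, -2)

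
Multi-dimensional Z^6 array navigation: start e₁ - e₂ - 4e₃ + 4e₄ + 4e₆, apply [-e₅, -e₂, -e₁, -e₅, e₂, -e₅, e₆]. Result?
(0, -1, -4, 4, -3, 5)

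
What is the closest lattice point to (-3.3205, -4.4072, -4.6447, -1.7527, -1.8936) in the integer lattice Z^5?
(-3, -4, -5, -2, -2)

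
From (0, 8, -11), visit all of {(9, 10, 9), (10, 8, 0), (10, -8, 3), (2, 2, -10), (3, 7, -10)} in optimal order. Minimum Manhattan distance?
70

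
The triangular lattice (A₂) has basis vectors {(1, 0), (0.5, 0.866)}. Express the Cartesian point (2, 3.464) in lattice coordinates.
4b₂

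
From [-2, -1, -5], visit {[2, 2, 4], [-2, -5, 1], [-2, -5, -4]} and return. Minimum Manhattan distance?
40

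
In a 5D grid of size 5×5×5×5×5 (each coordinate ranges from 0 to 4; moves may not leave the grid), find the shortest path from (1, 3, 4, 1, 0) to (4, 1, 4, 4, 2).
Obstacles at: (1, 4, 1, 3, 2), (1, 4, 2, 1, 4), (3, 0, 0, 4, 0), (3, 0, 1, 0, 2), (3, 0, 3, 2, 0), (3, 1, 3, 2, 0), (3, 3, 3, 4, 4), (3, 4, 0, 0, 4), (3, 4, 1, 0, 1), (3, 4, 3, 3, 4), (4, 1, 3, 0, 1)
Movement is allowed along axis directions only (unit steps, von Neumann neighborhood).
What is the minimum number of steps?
10
(one shortest path: (1, 3, 4, 1, 0) → (2, 3, 4, 1, 0) → (3, 3, 4, 1, 0) → (4, 3, 4, 1, 0) → (4, 2, 4, 1, 0) → (4, 1, 4, 1, 0) → (4, 1, 4, 2, 0) → (4, 1, 4, 3, 0) → (4, 1, 4, 4, 0) → (4, 1, 4, 4, 1) → (4, 1, 4, 4, 2))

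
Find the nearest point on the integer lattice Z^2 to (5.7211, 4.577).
(6, 5)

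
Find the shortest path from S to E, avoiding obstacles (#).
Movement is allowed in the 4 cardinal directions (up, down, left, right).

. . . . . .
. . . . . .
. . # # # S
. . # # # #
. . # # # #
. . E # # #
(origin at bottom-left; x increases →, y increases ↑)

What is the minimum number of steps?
10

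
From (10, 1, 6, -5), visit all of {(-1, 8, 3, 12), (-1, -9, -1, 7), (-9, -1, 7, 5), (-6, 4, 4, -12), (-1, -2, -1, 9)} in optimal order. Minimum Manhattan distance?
108
(one optimal route: (10, 1, 6, -5) → (-6, 4, 4, -12) → (-9, -1, 7, 5) → (-1, -9, -1, 7) → (-1, -2, -1, 9) → (-1, 8, 3, 12))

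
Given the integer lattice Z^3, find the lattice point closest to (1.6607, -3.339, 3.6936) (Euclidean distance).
(2, -3, 4)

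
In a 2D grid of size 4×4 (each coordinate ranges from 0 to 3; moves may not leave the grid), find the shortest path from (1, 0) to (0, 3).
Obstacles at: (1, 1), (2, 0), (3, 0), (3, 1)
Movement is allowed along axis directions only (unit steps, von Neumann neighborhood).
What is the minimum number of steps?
4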